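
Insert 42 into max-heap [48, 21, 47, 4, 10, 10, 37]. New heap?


Append 42: [48, 21, 47, 4, 10, 10, 37, 42]
Bubble up: swap idx 7(42) with idx 3(4); swap idx 3(42) with idx 1(21)
Result: [48, 42, 47, 21, 10, 10, 37, 4]


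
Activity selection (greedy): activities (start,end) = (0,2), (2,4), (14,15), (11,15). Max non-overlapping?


Greedy: pick earliest-ending, then skip overlaps.
Selected (3 activities): [(0, 2), (2, 4), (14, 15)]


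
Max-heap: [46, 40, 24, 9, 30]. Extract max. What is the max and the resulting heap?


Max = 46
Replace root with last, heapify down
Resulting heap: [40, 30, 24, 9]


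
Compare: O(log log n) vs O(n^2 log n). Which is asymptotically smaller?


double-logarithmic grows slower than n^2 log n
O(log log n) is asymptotically smaller; O(n^2 log n) grows faster


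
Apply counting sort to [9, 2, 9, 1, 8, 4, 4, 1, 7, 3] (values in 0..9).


Count array: [0, 2, 1, 1, 2, 0, 0, 1, 1, 2]
Reconstruct: [1, 1, 2, 3, 4, 4, 7, 8, 9, 9]


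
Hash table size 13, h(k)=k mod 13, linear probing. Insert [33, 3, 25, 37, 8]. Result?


Insertions: 33->slot 7; 3->slot 3; 25->slot 12; 37->slot 11; 8->slot 8
Table: [None, None, None, 3, None, None, None, 33, 8, None, None, 37, 25]


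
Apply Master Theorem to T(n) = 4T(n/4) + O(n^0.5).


a=4, b=4, c=0.5. log_4(4)=1 > c=0.5. Case 1: O(n^log_b(a)) = O(n)
Complexity: O(n)


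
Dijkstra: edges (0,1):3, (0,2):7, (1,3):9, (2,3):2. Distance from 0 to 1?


Dijkstra from 0:
Distances: {0: 0, 1: 3, 2: 7, 3: 9}
Shortest distance to 1 = 3, path = [0, 1]


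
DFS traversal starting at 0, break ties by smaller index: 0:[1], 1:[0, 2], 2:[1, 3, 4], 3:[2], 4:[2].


DFS stack-based: start with [0]
Visit order: [0, 1, 2, 3, 4]


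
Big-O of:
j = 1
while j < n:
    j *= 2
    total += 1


Per nesting level: O(log n) = O(log n)
Complexity: O(log n)


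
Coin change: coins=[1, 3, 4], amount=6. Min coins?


dp[0]=0; dp[i]=1+min(dp[i-c] for c in coins)
...dp[1]=1, dp[2]=2, dp[3]=1, dp[4]=1, dp[5]=2, dp[6]=2
Minimum coins for 6 = 2


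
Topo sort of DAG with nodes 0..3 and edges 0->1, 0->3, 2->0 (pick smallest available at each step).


Kahn's algorithm, process smallest node first
Order: [2, 0, 1, 3]


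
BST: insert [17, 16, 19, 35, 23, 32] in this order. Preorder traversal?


Root = 17; build tree by BST insertion.
Preorder traversal: [17, 16, 19, 35, 23, 32]


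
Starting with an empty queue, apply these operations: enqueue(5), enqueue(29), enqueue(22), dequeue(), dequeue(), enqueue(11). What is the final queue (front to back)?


enqueue(5) -> [5]
enqueue(29) -> [5, 29]
enqueue(22) -> [5, 29, 22]
dequeue() returns 5 -> [29, 22]
dequeue() returns 29 -> [22]
enqueue(11) -> [22, 11]
Final queue (front to back): [22, 11]


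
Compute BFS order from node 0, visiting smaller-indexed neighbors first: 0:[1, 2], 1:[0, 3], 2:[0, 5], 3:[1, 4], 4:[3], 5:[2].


BFS queue: start with [0]
Visit order: [0, 1, 2, 3, 5, 4]


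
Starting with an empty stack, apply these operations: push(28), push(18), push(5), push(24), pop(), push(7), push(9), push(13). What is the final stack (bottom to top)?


push(28) -> [28]
push(18) -> [28, 18]
push(5) -> [28, 18, 5]
push(24) -> [28, 18, 5, 24]
pop() returns 24 -> [28, 18, 5]
push(7) -> [28, 18, 5, 7]
push(9) -> [28, 18, 5, 7, 9]
push(13) -> [28, 18, 5, 7, 9, 13]
Final stack (bottom to top): [28, 18, 5, 7, 9, 13]


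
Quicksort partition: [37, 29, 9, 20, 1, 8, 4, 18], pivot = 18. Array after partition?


Elements <= 18 go left of pivot.
Result: [9, 1, 8, 4, 18, 37, 20, 29], pivot at index 4


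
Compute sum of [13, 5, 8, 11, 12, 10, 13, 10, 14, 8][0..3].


Prefix sums: [0, 13, 18, 26, 37, 49, 59, 72, 82, 96, 104]
Sum[0..3] = prefix[4] - prefix[0] = 37 - 0 = 37


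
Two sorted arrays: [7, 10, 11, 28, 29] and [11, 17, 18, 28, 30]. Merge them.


Compare heads, take smaller each step.
Merged: [7, 10, 11, 11, 17, 18, 28, 28, 29, 30]


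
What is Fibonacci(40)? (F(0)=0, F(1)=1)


F(n)=F(n-1)+F(n-2)
...F(38)=39088169, F(39)=63245986, F(40)=102334155


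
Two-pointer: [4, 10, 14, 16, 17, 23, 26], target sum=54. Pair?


Two pointers: lo=0, hi=6
No pair sums to 54


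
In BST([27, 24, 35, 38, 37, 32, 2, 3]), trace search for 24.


BST root = 27
Search for 24: compare at each node
Path: [27, 24]


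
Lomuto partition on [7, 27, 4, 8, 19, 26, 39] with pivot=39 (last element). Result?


Elements <= 39 go left of pivot.
Result: [7, 27, 4, 8, 19, 26, 39], pivot at index 6


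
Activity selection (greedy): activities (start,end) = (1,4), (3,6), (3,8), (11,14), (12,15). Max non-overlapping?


Greedy: pick earliest-ending, then skip overlaps.
Selected (2 activities): [(1, 4), (11, 14)]


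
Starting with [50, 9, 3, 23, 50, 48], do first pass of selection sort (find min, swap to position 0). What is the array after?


After one pass: [3, 9, 50, 23, 50, 48]


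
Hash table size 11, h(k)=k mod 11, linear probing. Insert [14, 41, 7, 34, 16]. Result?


Insertions: 14->slot 3; 41->slot 8; 7->slot 7; 34->slot 1; 16->slot 5
Table: [None, 34, None, 14, None, 16, None, 7, 41, None, None]


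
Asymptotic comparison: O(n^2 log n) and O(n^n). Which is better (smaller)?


n^2 log n grows slower than n^n
O(n^2 log n) is asymptotically smaller; O(n^n) grows faster


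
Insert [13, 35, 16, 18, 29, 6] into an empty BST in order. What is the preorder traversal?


Root = 13; build tree by BST insertion.
Preorder traversal: [13, 6, 35, 16, 18, 29]


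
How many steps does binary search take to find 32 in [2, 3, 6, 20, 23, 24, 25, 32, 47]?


Search for 32:
[0,8] mid=4 arr[4]=23
[5,8] mid=6 arr[6]=25
[7,8] mid=7 arr[7]=32
Total: 3 comparisons


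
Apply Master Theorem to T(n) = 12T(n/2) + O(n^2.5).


a=12, b=2, c=2.5. log_2(12)=3.585 > c=2.5. Case 1: O(n^log_b(a)) = O(n^3.585)
Complexity: O(n^3.585)


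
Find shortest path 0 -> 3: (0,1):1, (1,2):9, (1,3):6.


Dijkstra from 0:
Distances: {0: 0, 1: 1, 2: 10, 3: 7}
Shortest distance to 3 = 7, path = [0, 1, 3]


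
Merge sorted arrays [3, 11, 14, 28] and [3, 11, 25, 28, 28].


Compare heads, take smaller each step.
Merged: [3, 3, 11, 11, 14, 25, 28, 28, 28]


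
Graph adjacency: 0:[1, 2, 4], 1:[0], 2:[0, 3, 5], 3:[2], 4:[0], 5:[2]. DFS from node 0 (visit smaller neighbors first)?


DFS stack-based: start with [0]
Visit order: [0, 1, 2, 3, 5, 4]


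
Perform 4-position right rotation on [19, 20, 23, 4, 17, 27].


Right rotate by 4: [23, 4, 17, 27, 19, 20]


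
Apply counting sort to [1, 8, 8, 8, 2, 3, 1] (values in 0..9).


Count array: [0, 2, 1, 1, 0, 0, 0, 0, 3, 0]
Reconstruct: [1, 1, 2, 3, 8, 8, 8]


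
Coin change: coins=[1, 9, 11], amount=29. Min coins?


dp[0]=0; dp[i]=1+min(dp[i-c] for c in coins)
...dp[24]=4, dp[25]=5, dp[26]=6, dp[27]=3, dp[28]=4, dp[29]=3
Minimum coins for 29 = 3


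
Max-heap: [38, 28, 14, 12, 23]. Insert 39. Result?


Append 39: [38, 28, 14, 12, 23, 39]
Bubble up: swap idx 5(39) with idx 2(14); swap idx 2(39) with idx 0(38)
Result: [39, 28, 38, 12, 23, 14]


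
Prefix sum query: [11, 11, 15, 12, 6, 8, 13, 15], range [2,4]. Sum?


Prefix sums: [0, 11, 22, 37, 49, 55, 63, 76, 91]
Sum[2..4] = prefix[5] - prefix[2] = 55 - 22 = 33


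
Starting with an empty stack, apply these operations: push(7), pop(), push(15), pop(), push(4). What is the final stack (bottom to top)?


push(7) -> [7]
pop() returns 7 -> []
push(15) -> [15]
pop() returns 15 -> []
push(4) -> [4]
Final stack (bottom to top): [4]


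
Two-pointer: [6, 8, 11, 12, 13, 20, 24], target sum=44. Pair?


Two pointers: lo=0, hi=6
Found pair: (20, 24) summing to 44


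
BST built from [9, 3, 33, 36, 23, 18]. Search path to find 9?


BST root = 9
Search for 9: compare at each node
Path: [9]


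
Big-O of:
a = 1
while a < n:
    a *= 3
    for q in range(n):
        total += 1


Per nesting level: O(log n) * O(n) = O(n log n)
Complexity: O(n log n)


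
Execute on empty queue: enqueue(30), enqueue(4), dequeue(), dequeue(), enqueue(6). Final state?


enqueue(30) -> [30]
enqueue(4) -> [30, 4]
dequeue() returns 30 -> [4]
dequeue() returns 4 -> []
enqueue(6) -> [6]
Final queue (front to back): [6]


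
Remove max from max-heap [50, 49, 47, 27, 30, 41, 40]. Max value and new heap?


Max = 50
Replace root with last, heapify down
Resulting heap: [49, 40, 47, 27, 30, 41]


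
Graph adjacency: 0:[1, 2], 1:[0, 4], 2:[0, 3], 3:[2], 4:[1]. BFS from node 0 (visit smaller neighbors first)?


BFS queue: start with [0]
Visit order: [0, 1, 2, 4, 3]


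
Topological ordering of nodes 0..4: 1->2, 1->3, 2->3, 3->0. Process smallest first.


Kahn's algorithm, process smallest node first
Order: [1, 2, 3, 0, 4]


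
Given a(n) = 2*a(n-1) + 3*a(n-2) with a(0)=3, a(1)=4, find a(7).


Build bottom-up:
...a(5)=424, a(6)=1277, a(7)=2*1277+3*424=3826


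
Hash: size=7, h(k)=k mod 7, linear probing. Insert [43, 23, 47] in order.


Insertions: 43->slot 1; 23->slot 2; 47->slot 5
Table: [None, 43, 23, None, None, 47, None]


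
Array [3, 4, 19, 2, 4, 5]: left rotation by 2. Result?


Left rotate by 2: [19, 2, 4, 5, 3, 4]


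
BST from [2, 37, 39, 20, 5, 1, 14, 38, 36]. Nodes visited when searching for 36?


BST root = 2
Search for 36: compare at each node
Path: [2, 37, 20, 36]


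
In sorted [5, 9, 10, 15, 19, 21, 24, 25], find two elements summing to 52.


Two pointers: lo=0, hi=7
No pair sums to 52


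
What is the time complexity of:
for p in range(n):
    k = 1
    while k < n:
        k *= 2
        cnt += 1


Per nesting level: O(n) * O(log n) = O(n log n)
Complexity: O(n log n)


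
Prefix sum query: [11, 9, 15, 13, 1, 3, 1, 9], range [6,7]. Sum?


Prefix sums: [0, 11, 20, 35, 48, 49, 52, 53, 62]
Sum[6..7] = prefix[8] - prefix[6] = 62 - 52 = 10


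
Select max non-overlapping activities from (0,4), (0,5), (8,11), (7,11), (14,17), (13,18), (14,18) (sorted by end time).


Greedy: pick earliest-ending, then skip overlaps.
Selected (3 activities): [(0, 4), (8, 11), (14, 17)]


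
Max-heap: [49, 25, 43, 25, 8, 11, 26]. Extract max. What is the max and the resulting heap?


Max = 49
Replace root with last, heapify down
Resulting heap: [43, 25, 26, 25, 8, 11]


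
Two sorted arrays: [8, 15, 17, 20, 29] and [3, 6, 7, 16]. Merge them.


Compare heads, take smaller each step.
Merged: [3, 6, 7, 8, 15, 16, 17, 20, 29]


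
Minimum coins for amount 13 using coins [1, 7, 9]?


dp[0]=0; dp[i]=1+min(dp[i-c] for c in coins)
...dp[8]=2, dp[9]=1, dp[10]=2, dp[11]=3, dp[12]=4, dp[13]=5
Minimum coins for 13 = 5


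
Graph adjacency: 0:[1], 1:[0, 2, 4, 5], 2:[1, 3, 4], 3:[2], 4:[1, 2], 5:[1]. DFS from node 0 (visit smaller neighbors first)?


DFS stack-based: start with [0]
Visit order: [0, 1, 2, 3, 4, 5]


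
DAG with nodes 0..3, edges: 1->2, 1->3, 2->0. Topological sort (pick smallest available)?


Kahn's algorithm, process smallest node first
Order: [1, 2, 0, 3]


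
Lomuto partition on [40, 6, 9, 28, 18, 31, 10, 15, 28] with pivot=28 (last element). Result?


Elements <= 28 go left of pivot.
Result: [6, 9, 28, 18, 10, 15, 28, 31, 40], pivot at index 6


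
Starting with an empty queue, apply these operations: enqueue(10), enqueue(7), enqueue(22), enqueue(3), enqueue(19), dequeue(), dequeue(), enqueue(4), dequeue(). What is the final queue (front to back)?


enqueue(10) -> [10]
enqueue(7) -> [10, 7]
enqueue(22) -> [10, 7, 22]
enqueue(3) -> [10, 7, 22, 3]
enqueue(19) -> [10, 7, 22, 3, 19]
dequeue() returns 10 -> [7, 22, 3, 19]
dequeue() returns 7 -> [22, 3, 19]
enqueue(4) -> [22, 3, 19, 4]
dequeue() returns 22 -> [3, 19, 4]
Final queue (front to back): [3, 19, 4]


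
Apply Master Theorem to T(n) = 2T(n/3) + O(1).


a=2, b=3, c=0. log_3(2)=0.631 > c=0. Case 1: O(n^log_b(a)) = O(n^0.631)
Complexity: O(n^0.631)


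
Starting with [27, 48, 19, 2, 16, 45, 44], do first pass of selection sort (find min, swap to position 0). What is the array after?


After one pass: [2, 48, 19, 27, 16, 45, 44]


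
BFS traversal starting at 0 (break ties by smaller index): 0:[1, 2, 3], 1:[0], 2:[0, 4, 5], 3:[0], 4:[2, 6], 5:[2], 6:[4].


BFS queue: start with [0]
Visit order: [0, 1, 2, 3, 4, 5, 6]


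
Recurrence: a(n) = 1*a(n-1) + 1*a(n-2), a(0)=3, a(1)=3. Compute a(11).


Build bottom-up:
...a(9)=165, a(10)=267, a(11)=1*267+1*165=432


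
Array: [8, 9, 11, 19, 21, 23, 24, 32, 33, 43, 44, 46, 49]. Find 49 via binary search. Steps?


Search for 49:
[0,12] mid=6 arr[6]=24
[7,12] mid=9 arr[9]=43
[10,12] mid=11 arr[11]=46
[12,12] mid=12 arr[12]=49
Total: 4 comparisons


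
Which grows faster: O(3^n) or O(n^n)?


exponential (base 3) grows slower than n^n
O(3^n) is asymptotically smaller; O(n^n) grows faster


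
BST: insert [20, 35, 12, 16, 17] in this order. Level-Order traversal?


Root = 20; build tree by BST insertion.
Level-Order traversal: [20, 12, 35, 16, 17]


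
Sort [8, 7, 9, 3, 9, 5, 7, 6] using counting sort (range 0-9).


Count array: [0, 0, 0, 1, 0, 1, 1, 2, 1, 2]
Reconstruct: [3, 5, 6, 7, 7, 8, 9, 9]


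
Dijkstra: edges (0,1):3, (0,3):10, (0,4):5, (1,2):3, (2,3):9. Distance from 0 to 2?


Dijkstra from 0:
Distances: {0: 0, 1: 3, 2: 6, 3: 10, 4: 5}
Shortest distance to 2 = 6, path = [0, 1, 2]


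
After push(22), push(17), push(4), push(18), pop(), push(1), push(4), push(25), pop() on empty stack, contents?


push(22) -> [22]
push(17) -> [22, 17]
push(4) -> [22, 17, 4]
push(18) -> [22, 17, 4, 18]
pop() returns 18 -> [22, 17, 4]
push(1) -> [22, 17, 4, 1]
push(4) -> [22, 17, 4, 1, 4]
push(25) -> [22, 17, 4, 1, 4, 25]
pop() returns 25 -> [22, 17, 4, 1, 4]
Final stack (bottom to top): [22, 17, 4, 1, 4]


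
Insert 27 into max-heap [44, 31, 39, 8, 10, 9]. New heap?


Append 27: [44, 31, 39, 8, 10, 9, 27]
Bubble up: no swaps needed
Result: [44, 31, 39, 8, 10, 9, 27]


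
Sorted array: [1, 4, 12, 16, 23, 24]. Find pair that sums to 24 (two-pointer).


Two pointers: lo=0, hi=5
Found pair: (1, 23) summing to 24


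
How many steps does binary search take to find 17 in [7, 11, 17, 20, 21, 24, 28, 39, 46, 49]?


Search for 17:
[0,9] mid=4 arr[4]=21
[0,3] mid=1 arr[1]=11
[2,3] mid=2 arr[2]=17
Total: 3 comparisons


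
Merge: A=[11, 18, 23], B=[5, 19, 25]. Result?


Compare heads, take smaller each step.
Merged: [5, 11, 18, 19, 23, 25]


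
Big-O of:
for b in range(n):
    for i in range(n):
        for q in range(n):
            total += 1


Per nesting level: O(n) * O(n) * O(n) = O(n^3)
Complexity: O(n^3)


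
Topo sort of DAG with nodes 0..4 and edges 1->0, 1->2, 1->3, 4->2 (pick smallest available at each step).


Kahn's algorithm, process smallest node first
Order: [1, 0, 3, 4, 2]


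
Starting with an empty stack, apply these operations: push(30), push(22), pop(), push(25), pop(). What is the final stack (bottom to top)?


push(30) -> [30]
push(22) -> [30, 22]
pop() returns 22 -> [30]
push(25) -> [30, 25]
pop() returns 25 -> [30]
Final stack (bottom to top): [30]


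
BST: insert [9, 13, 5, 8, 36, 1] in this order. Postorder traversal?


Root = 9; build tree by BST insertion.
Postorder traversal: [1, 8, 5, 36, 13, 9]


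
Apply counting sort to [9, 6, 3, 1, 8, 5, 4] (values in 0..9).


Count array: [0, 1, 0, 1, 1, 1, 1, 0, 1, 1]
Reconstruct: [1, 3, 4, 5, 6, 8, 9]


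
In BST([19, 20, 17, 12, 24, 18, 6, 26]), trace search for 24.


BST root = 19
Search for 24: compare at each node
Path: [19, 20, 24]


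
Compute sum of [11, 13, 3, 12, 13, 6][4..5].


Prefix sums: [0, 11, 24, 27, 39, 52, 58]
Sum[4..5] = prefix[6] - prefix[4] = 58 - 39 = 19


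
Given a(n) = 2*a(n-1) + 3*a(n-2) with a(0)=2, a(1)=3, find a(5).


Build bottom-up:
...a(3)=33, a(4)=102, a(5)=2*102+3*33=303


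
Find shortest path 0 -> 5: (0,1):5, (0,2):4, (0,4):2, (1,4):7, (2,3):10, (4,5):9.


Dijkstra from 0:
Distances: {0: 0, 1: 5, 2: 4, 3: 14, 4: 2, 5: 11}
Shortest distance to 5 = 11, path = [0, 4, 5]


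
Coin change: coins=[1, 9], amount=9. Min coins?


dp[0]=0; dp[i]=1+min(dp[i-c] for c in coins)
...dp[4]=4, dp[5]=5, dp[6]=6, dp[7]=7, dp[8]=8, dp[9]=1
Minimum coins for 9 = 1


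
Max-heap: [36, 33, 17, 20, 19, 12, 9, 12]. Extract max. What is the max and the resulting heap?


Max = 36
Replace root with last, heapify down
Resulting heap: [33, 20, 17, 12, 19, 12, 9]


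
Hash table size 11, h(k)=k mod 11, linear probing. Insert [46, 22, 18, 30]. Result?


Insertions: 46->slot 2; 22->slot 0; 18->slot 7; 30->slot 8
Table: [22, None, 46, None, None, None, None, 18, 30, None, None]


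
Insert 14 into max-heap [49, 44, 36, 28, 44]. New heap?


Append 14: [49, 44, 36, 28, 44, 14]
Bubble up: no swaps needed
Result: [49, 44, 36, 28, 44, 14]


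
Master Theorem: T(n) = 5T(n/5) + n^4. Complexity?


a=5, b=5, c=4. log_5(5)=1 < c=4. Case 3: O(n^c) = O(n^4)
Complexity: O(n^4)


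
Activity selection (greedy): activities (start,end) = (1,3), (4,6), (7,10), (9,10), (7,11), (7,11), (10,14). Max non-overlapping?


Greedy: pick earliest-ending, then skip overlaps.
Selected (4 activities): [(1, 3), (4, 6), (7, 10), (10, 14)]


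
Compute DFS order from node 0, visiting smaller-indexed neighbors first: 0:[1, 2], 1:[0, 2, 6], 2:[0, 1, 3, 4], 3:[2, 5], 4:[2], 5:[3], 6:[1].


DFS stack-based: start with [0]
Visit order: [0, 1, 2, 3, 5, 4, 6]


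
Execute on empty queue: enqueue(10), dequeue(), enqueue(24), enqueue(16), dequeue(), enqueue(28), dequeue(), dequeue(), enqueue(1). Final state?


enqueue(10) -> [10]
dequeue() returns 10 -> []
enqueue(24) -> [24]
enqueue(16) -> [24, 16]
dequeue() returns 24 -> [16]
enqueue(28) -> [16, 28]
dequeue() returns 16 -> [28]
dequeue() returns 28 -> []
enqueue(1) -> [1]
Final queue (front to back): [1]


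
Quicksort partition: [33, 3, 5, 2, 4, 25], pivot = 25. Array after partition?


Elements <= 25 go left of pivot.
Result: [3, 5, 2, 4, 25, 33], pivot at index 4


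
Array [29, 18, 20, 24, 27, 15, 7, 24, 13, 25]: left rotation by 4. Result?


Left rotate by 4: [27, 15, 7, 24, 13, 25, 29, 18, 20, 24]


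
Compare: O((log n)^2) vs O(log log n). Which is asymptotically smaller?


double-logarithmic grows slower than polylogarithmic
O(log log n) is asymptotically smaller; O((log n)^2) grows faster


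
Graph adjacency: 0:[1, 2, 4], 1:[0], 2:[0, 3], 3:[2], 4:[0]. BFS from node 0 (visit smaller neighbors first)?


BFS queue: start with [0]
Visit order: [0, 1, 2, 4, 3]


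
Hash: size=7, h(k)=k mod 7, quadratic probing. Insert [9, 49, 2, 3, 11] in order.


Insertions: 9->slot 2; 49->slot 0; 2->slot 3; 3->slot 4; 11->slot 5
Table: [49, None, 9, 2, 3, 11, None]


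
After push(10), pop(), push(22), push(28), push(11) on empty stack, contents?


push(10) -> [10]
pop() returns 10 -> []
push(22) -> [22]
push(28) -> [22, 28]
push(11) -> [22, 28, 11]
Final stack (bottom to top): [22, 28, 11]


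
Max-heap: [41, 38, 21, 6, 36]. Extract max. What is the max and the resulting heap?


Max = 41
Replace root with last, heapify down
Resulting heap: [38, 36, 21, 6]


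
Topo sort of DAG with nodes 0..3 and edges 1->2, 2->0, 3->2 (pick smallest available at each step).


Kahn's algorithm, process smallest node first
Order: [1, 3, 2, 0]


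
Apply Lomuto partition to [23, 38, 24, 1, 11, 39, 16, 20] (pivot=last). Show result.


Elements <= 20 go left of pivot.
Result: [1, 11, 16, 20, 38, 39, 24, 23], pivot at index 3


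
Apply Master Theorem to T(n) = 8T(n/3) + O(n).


a=8, b=3, c=1. log_3(8)=1.893 > c=1. Case 1: O(n^log_b(a)) = O(n^1.893)
Complexity: O(n^1.893)


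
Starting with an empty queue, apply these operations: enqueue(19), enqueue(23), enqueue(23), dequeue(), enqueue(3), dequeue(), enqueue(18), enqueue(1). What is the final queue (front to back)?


enqueue(19) -> [19]
enqueue(23) -> [19, 23]
enqueue(23) -> [19, 23, 23]
dequeue() returns 19 -> [23, 23]
enqueue(3) -> [23, 23, 3]
dequeue() returns 23 -> [23, 3]
enqueue(18) -> [23, 3, 18]
enqueue(1) -> [23, 3, 18, 1]
Final queue (front to back): [23, 3, 18, 1]


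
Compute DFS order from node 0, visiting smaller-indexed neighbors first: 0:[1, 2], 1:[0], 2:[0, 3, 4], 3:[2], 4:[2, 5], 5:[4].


DFS stack-based: start with [0]
Visit order: [0, 1, 2, 3, 4, 5]


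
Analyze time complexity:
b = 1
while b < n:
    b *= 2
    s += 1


Per nesting level: O(log n) = O(log n)
Complexity: O(log n)


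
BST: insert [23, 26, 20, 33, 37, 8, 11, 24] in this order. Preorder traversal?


Root = 23; build tree by BST insertion.
Preorder traversal: [23, 20, 8, 11, 26, 24, 33, 37]


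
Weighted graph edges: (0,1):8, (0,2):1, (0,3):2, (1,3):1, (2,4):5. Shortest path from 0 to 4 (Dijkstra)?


Dijkstra from 0:
Distances: {0: 0, 1: 3, 2: 1, 3: 2, 4: 6}
Shortest distance to 4 = 6, path = [0, 2, 4]


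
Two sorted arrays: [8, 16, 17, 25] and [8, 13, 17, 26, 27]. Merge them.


Compare heads, take smaller each step.
Merged: [8, 8, 13, 16, 17, 17, 25, 26, 27]


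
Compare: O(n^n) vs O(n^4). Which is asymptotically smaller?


quartic grows slower than n^n
O(n^4) is asymptotically smaller; O(n^n) grows faster


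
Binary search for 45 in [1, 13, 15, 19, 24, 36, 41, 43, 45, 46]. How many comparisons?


Search for 45:
[0,9] mid=4 arr[4]=24
[5,9] mid=7 arr[7]=43
[8,9] mid=8 arr[8]=45
Total: 3 comparisons


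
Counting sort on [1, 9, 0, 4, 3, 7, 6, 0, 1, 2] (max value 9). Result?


Count array: [2, 2, 1, 1, 1, 0, 1, 1, 0, 1]
Reconstruct: [0, 0, 1, 1, 2, 3, 4, 6, 7, 9]


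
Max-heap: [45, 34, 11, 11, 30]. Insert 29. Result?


Append 29: [45, 34, 11, 11, 30, 29]
Bubble up: swap idx 5(29) with idx 2(11)
Result: [45, 34, 29, 11, 30, 11]


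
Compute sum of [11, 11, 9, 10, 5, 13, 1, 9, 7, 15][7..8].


Prefix sums: [0, 11, 22, 31, 41, 46, 59, 60, 69, 76, 91]
Sum[7..8] = prefix[9] - prefix[7] = 76 - 60 = 16


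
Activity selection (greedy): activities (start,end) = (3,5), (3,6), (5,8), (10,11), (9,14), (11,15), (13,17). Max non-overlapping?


Greedy: pick earliest-ending, then skip overlaps.
Selected (4 activities): [(3, 5), (5, 8), (10, 11), (11, 15)]


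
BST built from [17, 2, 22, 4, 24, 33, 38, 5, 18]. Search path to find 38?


BST root = 17
Search for 38: compare at each node
Path: [17, 22, 24, 33, 38]


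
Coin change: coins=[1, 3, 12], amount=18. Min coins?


dp[0]=0; dp[i]=1+min(dp[i-c] for c in coins)
...dp[13]=2, dp[14]=3, dp[15]=2, dp[16]=3, dp[17]=4, dp[18]=3
Minimum coins for 18 = 3


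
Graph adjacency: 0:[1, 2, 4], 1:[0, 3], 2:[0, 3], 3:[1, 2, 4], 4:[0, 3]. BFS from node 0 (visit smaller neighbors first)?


BFS queue: start with [0]
Visit order: [0, 1, 2, 4, 3]


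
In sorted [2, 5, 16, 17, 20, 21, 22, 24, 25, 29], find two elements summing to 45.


Two pointers: lo=0, hi=9
Found pair: (16, 29) summing to 45


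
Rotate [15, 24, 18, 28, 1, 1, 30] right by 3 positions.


Right rotate by 3: [1, 1, 30, 15, 24, 18, 28]


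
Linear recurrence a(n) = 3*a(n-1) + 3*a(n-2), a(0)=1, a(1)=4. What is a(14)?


Build bottom-up:
...a(12)=9221121, a(13)=34959924, a(14)=3*34959924+3*9221121=132543135


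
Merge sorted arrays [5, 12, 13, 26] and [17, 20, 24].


Compare heads, take smaller each step.
Merged: [5, 12, 13, 17, 20, 24, 26]


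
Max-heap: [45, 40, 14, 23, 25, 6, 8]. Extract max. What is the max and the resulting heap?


Max = 45
Replace root with last, heapify down
Resulting heap: [40, 25, 14, 23, 8, 6]


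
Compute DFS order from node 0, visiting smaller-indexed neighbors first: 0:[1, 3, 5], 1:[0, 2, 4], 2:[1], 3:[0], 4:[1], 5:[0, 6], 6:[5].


DFS stack-based: start with [0]
Visit order: [0, 1, 2, 4, 3, 5, 6]


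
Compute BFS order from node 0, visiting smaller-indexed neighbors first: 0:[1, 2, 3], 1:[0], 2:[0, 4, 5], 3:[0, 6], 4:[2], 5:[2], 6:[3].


BFS queue: start with [0]
Visit order: [0, 1, 2, 3, 4, 5, 6]


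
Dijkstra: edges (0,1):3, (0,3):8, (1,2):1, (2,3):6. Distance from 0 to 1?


Dijkstra from 0:
Distances: {0: 0, 1: 3, 2: 4, 3: 8}
Shortest distance to 1 = 3, path = [0, 1]


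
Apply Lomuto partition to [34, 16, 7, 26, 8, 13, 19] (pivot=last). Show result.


Elements <= 19 go left of pivot.
Result: [16, 7, 8, 13, 19, 26, 34], pivot at index 4


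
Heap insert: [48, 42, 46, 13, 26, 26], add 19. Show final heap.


Append 19: [48, 42, 46, 13, 26, 26, 19]
Bubble up: no swaps needed
Result: [48, 42, 46, 13, 26, 26, 19]


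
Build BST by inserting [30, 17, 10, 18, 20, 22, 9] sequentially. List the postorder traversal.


Root = 30; build tree by BST insertion.
Postorder traversal: [9, 10, 22, 20, 18, 17, 30]


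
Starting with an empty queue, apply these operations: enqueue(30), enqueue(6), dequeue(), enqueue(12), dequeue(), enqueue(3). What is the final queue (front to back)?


enqueue(30) -> [30]
enqueue(6) -> [30, 6]
dequeue() returns 30 -> [6]
enqueue(12) -> [6, 12]
dequeue() returns 6 -> [12]
enqueue(3) -> [12, 3]
Final queue (front to back): [12, 3]


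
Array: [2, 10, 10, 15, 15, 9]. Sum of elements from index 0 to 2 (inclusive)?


Prefix sums: [0, 2, 12, 22, 37, 52, 61]
Sum[0..2] = prefix[3] - prefix[0] = 22 - 0 = 22


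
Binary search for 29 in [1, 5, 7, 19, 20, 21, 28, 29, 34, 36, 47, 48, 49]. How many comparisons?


Search for 29:
[0,12] mid=6 arr[6]=28
[7,12] mid=9 arr[9]=36
[7,8] mid=7 arr[7]=29
Total: 3 comparisons


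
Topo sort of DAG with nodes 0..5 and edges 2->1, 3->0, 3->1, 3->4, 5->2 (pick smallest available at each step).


Kahn's algorithm, process smallest node first
Order: [3, 0, 4, 5, 2, 1]


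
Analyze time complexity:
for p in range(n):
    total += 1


Per nesting level: O(n) = O(n)
Complexity: O(n)


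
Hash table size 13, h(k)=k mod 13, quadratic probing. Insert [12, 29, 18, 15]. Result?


Insertions: 12->slot 12; 29->slot 3; 18->slot 5; 15->slot 2
Table: [None, None, 15, 29, None, 18, None, None, None, None, None, None, 12]


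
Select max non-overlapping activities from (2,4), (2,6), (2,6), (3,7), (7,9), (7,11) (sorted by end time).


Greedy: pick earliest-ending, then skip overlaps.
Selected (2 activities): [(2, 4), (7, 9)]


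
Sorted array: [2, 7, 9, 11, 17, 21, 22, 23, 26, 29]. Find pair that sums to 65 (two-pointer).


Two pointers: lo=0, hi=9
No pair sums to 65


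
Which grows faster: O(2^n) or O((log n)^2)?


polylogarithmic grows slower than exponential
O((log n)^2) is asymptotically smaller; O(2^n) grows faster


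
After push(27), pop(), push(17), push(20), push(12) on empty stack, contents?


push(27) -> [27]
pop() returns 27 -> []
push(17) -> [17]
push(20) -> [17, 20]
push(12) -> [17, 20, 12]
Final stack (bottom to top): [17, 20, 12]


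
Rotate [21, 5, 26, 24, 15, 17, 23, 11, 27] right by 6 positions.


Right rotate by 6: [24, 15, 17, 23, 11, 27, 21, 5, 26]


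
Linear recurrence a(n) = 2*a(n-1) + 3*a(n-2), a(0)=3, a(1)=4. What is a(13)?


Build bottom-up:
...a(11)=310006, a(12)=930023, a(13)=2*930023+3*310006=2790064


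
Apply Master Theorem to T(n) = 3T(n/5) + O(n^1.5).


a=3, b=5, c=1.5. log_5(3)=0.683 < c=1.5. Case 3: O(n^c) = O(n^1.500)
Complexity: O(n^1.500)


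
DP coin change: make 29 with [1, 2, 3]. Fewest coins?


dp[0]=0; dp[i]=1+min(dp[i-c] for c in coins)
...dp[24]=8, dp[25]=9, dp[26]=9, dp[27]=9, dp[28]=10, dp[29]=10
Minimum coins for 29 = 10


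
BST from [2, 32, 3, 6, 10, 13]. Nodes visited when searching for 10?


BST root = 2
Search for 10: compare at each node
Path: [2, 32, 3, 6, 10]


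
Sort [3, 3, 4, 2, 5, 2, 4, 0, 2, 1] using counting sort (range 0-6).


Count array: [1, 1, 3, 2, 2, 1, 0]
Reconstruct: [0, 1, 2, 2, 2, 3, 3, 4, 4, 5]


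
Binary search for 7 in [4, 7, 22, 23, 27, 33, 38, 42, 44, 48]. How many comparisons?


Search for 7:
[0,9] mid=4 arr[4]=27
[0,3] mid=1 arr[1]=7
Total: 2 comparisons


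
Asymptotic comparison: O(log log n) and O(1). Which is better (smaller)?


constant grows slower than double-logarithmic
O(1) is asymptotically smaller; O(log log n) grows faster


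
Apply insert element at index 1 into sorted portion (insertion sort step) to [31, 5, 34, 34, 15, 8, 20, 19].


After one pass: [5, 31, 34, 34, 15, 8, 20, 19]


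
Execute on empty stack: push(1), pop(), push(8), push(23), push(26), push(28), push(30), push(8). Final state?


push(1) -> [1]
pop() returns 1 -> []
push(8) -> [8]
push(23) -> [8, 23]
push(26) -> [8, 23, 26]
push(28) -> [8, 23, 26, 28]
push(30) -> [8, 23, 26, 28, 30]
push(8) -> [8, 23, 26, 28, 30, 8]
Final stack (bottom to top): [8, 23, 26, 28, 30, 8]


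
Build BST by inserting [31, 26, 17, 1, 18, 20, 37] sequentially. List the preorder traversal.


Root = 31; build tree by BST insertion.
Preorder traversal: [31, 26, 17, 1, 18, 20, 37]


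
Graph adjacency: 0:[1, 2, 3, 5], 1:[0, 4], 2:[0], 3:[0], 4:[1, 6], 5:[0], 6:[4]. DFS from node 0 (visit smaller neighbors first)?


DFS stack-based: start with [0]
Visit order: [0, 1, 4, 6, 2, 3, 5]


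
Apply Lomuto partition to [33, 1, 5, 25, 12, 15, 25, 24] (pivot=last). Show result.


Elements <= 24 go left of pivot.
Result: [1, 5, 12, 15, 24, 25, 25, 33], pivot at index 4


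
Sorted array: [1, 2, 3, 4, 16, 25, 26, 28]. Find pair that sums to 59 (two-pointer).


Two pointers: lo=0, hi=7
No pair sums to 59


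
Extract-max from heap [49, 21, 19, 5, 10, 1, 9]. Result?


Max = 49
Replace root with last, heapify down
Resulting heap: [21, 10, 19, 5, 9, 1]


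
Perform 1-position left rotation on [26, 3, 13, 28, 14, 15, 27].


Left rotate by 1: [3, 13, 28, 14, 15, 27, 26]


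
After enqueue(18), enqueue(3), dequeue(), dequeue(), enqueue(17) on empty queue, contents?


enqueue(18) -> [18]
enqueue(3) -> [18, 3]
dequeue() returns 18 -> [3]
dequeue() returns 3 -> []
enqueue(17) -> [17]
Final queue (front to back): [17]


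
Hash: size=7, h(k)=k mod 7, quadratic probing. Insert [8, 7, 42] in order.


Insertions: 8->slot 1; 7->slot 0; 42->slot 4
Table: [7, 8, None, None, 42, None, None]


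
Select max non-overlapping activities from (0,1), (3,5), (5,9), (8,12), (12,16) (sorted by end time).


Greedy: pick earliest-ending, then skip overlaps.
Selected (4 activities): [(0, 1), (3, 5), (5, 9), (12, 16)]


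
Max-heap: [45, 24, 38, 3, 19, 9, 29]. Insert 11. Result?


Append 11: [45, 24, 38, 3, 19, 9, 29, 11]
Bubble up: swap idx 7(11) with idx 3(3)
Result: [45, 24, 38, 11, 19, 9, 29, 3]


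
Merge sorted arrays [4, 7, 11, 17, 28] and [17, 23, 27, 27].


Compare heads, take smaller each step.
Merged: [4, 7, 11, 17, 17, 23, 27, 27, 28]


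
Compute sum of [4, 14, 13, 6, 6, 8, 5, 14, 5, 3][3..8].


Prefix sums: [0, 4, 18, 31, 37, 43, 51, 56, 70, 75, 78]
Sum[3..8] = prefix[9] - prefix[3] = 75 - 31 = 44


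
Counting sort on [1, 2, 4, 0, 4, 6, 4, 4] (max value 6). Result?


Count array: [1, 1, 1, 0, 4, 0, 1]
Reconstruct: [0, 1, 2, 4, 4, 4, 4, 6]


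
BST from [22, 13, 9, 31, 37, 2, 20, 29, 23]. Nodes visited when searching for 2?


BST root = 22
Search for 2: compare at each node
Path: [22, 13, 9, 2]


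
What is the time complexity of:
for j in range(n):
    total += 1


Per nesting level: O(n) = O(n)
Complexity: O(n)


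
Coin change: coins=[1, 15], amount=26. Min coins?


dp[0]=0; dp[i]=1+min(dp[i-c] for c in coins)
...dp[21]=7, dp[22]=8, dp[23]=9, dp[24]=10, dp[25]=11, dp[26]=12
Minimum coins for 26 = 12


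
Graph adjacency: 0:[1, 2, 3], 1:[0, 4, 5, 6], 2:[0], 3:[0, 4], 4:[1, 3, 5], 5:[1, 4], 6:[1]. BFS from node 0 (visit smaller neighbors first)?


BFS queue: start with [0]
Visit order: [0, 1, 2, 3, 4, 5, 6]


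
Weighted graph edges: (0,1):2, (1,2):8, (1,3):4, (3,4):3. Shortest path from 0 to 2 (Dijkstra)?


Dijkstra from 0:
Distances: {0: 0, 1: 2, 2: 10, 3: 6, 4: 9}
Shortest distance to 2 = 10, path = [0, 1, 2]


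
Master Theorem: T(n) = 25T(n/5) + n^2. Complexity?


a=25, b=5, c=2. log_5(25)=2 = c=2. Case 2: O(n^c log n) = O(n^2 log n)
Complexity: O(n^2 log n)


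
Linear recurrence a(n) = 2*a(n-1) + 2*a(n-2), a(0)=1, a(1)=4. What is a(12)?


Build bottom-up:
...a(10)=31648, a(11)=86464, a(12)=2*86464+2*31648=236224


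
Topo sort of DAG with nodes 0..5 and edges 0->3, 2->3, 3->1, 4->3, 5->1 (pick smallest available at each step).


Kahn's algorithm, process smallest node first
Order: [0, 2, 4, 3, 5, 1]


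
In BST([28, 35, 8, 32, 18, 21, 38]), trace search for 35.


BST root = 28
Search for 35: compare at each node
Path: [28, 35]


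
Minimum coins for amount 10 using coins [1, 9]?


dp[0]=0; dp[i]=1+min(dp[i-c] for c in coins)
...dp[5]=5, dp[6]=6, dp[7]=7, dp[8]=8, dp[9]=1, dp[10]=2
Minimum coins for 10 = 2


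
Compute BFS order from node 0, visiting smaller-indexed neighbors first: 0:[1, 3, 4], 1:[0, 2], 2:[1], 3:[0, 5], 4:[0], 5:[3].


BFS queue: start with [0]
Visit order: [0, 1, 3, 4, 2, 5]


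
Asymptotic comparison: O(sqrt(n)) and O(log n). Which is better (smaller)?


logarithmic grows slower than sublinear
O(log n) is asymptotically smaller; O(sqrt(n)) grows faster


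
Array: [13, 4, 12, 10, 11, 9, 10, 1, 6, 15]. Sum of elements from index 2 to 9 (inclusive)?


Prefix sums: [0, 13, 17, 29, 39, 50, 59, 69, 70, 76, 91]
Sum[2..9] = prefix[10] - prefix[2] = 91 - 17 = 74


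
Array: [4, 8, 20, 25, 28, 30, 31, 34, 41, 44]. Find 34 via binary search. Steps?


Search for 34:
[0,9] mid=4 arr[4]=28
[5,9] mid=7 arr[7]=34
Total: 2 comparisons


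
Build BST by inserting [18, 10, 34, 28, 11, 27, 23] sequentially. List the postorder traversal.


Root = 18; build tree by BST insertion.
Postorder traversal: [11, 10, 23, 27, 28, 34, 18]


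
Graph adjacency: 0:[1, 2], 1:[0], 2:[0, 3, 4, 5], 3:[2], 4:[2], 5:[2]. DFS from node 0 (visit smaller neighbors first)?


DFS stack-based: start with [0]
Visit order: [0, 1, 2, 3, 4, 5]


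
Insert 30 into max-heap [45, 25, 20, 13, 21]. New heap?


Append 30: [45, 25, 20, 13, 21, 30]
Bubble up: swap idx 5(30) with idx 2(20)
Result: [45, 25, 30, 13, 21, 20]


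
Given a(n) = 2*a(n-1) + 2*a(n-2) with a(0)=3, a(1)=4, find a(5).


Build bottom-up:
...a(3)=36, a(4)=100, a(5)=2*100+2*36=272


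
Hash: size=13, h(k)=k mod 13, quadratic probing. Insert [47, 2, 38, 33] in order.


Insertions: 47->slot 8; 2->slot 2; 38->slot 12; 33->slot 7
Table: [None, None, 2, None, None, None, None, 33, 47, None, None, None, 38]


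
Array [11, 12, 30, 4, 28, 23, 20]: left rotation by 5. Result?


Left rotate by 5: [23, 20, 11, 12, 30, 4, 28]


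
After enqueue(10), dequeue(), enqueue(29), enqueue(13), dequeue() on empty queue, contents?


enqueue(10) -> [10]
dequeue() returns 10 -> []
enqueue(29) -> [29]
enqueue(13) -> [29, 13]
dequeue() returns 29 -> [13]
Final queue (front to back): [13]


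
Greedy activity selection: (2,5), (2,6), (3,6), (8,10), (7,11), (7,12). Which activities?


Greedy: pick earliest-ending, then skip overlaps.
Selected (2 activities): [(2, 5), (8, 10)]


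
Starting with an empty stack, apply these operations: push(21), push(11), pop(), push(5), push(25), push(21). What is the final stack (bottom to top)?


push(21) -> [21]
push(11) -> [21, 11]
pop() returns 11 -> [21]
push(5) -> [21, 5]
push(25) -> [21, 5, 25]
push(21) -> [21, 5, 25, 21]
Final stack (bottom to top): [21, 5, 25, 21]


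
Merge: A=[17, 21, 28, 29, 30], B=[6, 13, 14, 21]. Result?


Compare heads, take smaller each step.
Merged: [6, 13, 14, 17, 21, 21, 28, 29, 30]


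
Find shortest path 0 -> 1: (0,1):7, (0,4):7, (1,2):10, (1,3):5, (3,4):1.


Dijkstra from 0:
Distances: {0: 0, 1: 7, 2: 17, 3: 8, 4: 7}
Shortest distance to 1 = 7, path = [0, 1]


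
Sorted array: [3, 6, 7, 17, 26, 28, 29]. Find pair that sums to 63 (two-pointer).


Two pointers: lo=0, hi=6
No pair sums to 63


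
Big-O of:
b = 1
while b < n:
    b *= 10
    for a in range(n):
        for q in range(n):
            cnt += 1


Per nesting level: O(log n) * O(n) * O(n) = O(n^2 log n)
Complexity: O(n^2 log n)


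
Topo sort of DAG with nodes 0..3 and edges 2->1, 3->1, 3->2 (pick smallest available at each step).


Kahn's algorithm, process smallest node first
Order: [0, 3, 2, 1]


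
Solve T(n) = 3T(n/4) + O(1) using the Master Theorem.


a=3, b=4, c=0. log_4(3)=0.792 > c=0. Case 1: O(n^log_b(a)) = O(n^0.792)
Complexity: O(n^0.792)


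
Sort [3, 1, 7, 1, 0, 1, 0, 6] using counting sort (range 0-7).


Count array: [2, 3, 0, 1, 0, 0, 1, 1]
Reconstruct: [0, 0, 1, 1, 1, 3, 6, 7]


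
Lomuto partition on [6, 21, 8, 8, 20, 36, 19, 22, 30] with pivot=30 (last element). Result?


Elements <= 30 go left of pivot.
Result: [6, 21, 8, 8, 20, 19, 22, 30, 36], pivot at index 7


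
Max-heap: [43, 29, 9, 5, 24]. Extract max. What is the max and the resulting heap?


Max = 43
Replace root with last, heapify down
Resulting heap: [29, 24, 9, 5]


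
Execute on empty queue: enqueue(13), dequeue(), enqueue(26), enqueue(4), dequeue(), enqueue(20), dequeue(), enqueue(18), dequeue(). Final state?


enqueue(13) -> [13]
dequeue() returns 13 -> []
enqueue(26) -> [26]
enqueue(4) -> [26, 4]
dequeue() returns 26 -> [4]
enqueue(20) -> [4, 20]
dequeue() returns 4 -> [20]
enqueue(18) -> [20, 18]
dequeue() returns 20 -> [18]
Final queue (front to back): [18]


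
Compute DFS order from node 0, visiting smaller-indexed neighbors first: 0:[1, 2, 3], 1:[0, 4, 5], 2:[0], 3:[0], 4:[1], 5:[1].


DFS stack-based: start with [0]
Visit order: [0, 1, 4, 5, 2, 3]


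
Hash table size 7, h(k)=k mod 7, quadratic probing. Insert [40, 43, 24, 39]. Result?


Insertions: 40->slot 5; 43->slot 1; 24->slot 3; 39->slot 4
Table: [None, 43, None, 24, 39, 40, None]


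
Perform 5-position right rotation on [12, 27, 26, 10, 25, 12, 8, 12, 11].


Right rotate by 5: [25, 12, 8, 12, 11, 12, 27, 26, 10]


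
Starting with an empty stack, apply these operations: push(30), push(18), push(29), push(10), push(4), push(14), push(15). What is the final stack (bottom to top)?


push(30) -> [30]
push(18) -> [30, 18]
push(29) -> [30, 18, 29]
push(10) -> [30, 18, 29, 10]
push(4) -> [30, 18, 29, 10, 4]
push(14) -> [30, 18, 29, 10, 4, 14]
push(15) -> [30, 18, 29, 10, 4, 14, 15]
Final stack (bottom to top): [30, 18, 29, 10, 4, 14, 15]


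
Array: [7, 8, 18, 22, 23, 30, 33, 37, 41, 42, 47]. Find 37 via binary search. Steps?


Search for 37:
[0,10] mid=5 arr[5]=30
[6,10] mid=8 arr[8]=41
[6,7] mid=6 arr[6]=33
[7,7] mid=7 arr[7]=37
Total: 4 comparisons


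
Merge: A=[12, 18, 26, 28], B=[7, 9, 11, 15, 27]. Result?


Compare heads, take smaller each step.
Merged: [7, 9, 11, 12, 15, 18, 26, 27, 28]


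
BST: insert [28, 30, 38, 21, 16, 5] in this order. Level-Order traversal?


Root = 28; build tree by BST insertion.
Level-Order traversal: [28, 21, 30, 16, 38, 5]


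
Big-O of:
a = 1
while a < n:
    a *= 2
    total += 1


Per nesting level: O(log n) = O(log n)
Complexity: O(log n)


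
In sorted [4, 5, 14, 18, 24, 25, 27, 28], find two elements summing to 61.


Two pointers: lo=0, hi=7
No pair sums to 61


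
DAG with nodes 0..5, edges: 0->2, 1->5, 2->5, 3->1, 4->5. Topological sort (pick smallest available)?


Kahn's algorithm, process smallest node first
Order: [0, 2, 3, 1, 4, 5]


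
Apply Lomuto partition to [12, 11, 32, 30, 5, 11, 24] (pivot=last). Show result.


Elements <= 24 go left of pivot.
Result: [12, 11, 5, 11, 24, 30, 32], pivot at index 4


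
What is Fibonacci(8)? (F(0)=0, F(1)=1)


F(n)=F(n-1)+F(n-2)
...F(6)=8, F(7)=13, F(8)=21
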